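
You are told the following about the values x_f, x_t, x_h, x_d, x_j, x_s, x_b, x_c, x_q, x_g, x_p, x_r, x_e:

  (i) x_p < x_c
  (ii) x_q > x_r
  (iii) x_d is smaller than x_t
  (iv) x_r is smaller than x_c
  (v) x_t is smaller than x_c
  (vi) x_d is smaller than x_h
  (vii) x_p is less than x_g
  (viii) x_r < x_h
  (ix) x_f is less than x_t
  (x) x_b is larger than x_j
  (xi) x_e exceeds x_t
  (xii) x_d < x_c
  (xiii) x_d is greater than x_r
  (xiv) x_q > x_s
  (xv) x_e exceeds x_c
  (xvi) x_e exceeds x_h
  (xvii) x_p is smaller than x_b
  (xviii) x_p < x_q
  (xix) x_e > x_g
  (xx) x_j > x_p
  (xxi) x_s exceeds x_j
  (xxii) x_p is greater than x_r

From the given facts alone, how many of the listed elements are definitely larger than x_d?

4

The elements the relations force above x_d are x_t, x_c, x_h, x_e — no chain reaches any other.
That is 4.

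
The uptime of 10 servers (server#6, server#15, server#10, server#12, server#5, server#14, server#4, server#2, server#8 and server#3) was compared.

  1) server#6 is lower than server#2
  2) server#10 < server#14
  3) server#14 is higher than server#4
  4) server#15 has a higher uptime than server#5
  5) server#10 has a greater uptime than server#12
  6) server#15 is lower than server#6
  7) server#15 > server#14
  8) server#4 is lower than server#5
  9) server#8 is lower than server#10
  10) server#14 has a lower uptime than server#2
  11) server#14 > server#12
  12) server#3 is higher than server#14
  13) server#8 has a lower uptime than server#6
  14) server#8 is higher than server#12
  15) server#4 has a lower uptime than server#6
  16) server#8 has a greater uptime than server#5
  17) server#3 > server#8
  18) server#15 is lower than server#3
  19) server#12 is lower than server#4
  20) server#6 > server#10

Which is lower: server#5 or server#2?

server#5 < server#8 < server#10 < server#14 < server#15 < server#6 < server#2, by transitivity through server#8, server#10, server#14, server#15, server#6.
So server#5 < server#2; server#5 is the lower of the two.

server#5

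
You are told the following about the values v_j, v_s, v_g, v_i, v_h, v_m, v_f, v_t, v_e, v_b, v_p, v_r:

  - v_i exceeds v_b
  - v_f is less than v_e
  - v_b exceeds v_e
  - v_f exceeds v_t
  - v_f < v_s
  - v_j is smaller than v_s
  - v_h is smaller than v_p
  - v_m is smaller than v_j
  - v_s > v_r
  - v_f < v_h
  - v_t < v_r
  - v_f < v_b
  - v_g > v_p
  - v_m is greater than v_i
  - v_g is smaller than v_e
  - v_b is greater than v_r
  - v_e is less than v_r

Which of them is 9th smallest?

v_i

The consecutive relations fix a unique order: v_t < v_f < v_h < v_p < v_g < v_e < v_r < v_b < v_i < v_m < v_j < v_s.
The 9th smallest is v_i.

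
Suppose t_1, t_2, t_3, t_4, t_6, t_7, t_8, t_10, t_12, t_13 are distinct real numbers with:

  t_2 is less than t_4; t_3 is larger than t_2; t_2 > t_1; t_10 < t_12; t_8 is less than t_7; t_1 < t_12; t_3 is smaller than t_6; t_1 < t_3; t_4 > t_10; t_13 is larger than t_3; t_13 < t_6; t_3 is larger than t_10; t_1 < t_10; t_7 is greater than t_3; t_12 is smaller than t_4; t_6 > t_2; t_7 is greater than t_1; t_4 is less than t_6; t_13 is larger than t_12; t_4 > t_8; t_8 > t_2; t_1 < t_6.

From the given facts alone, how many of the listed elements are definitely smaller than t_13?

5

The elements the relations force below t_13 are t_1, t_2, t_10, t_12, t_3 — no chain reaches any other.
That is 5.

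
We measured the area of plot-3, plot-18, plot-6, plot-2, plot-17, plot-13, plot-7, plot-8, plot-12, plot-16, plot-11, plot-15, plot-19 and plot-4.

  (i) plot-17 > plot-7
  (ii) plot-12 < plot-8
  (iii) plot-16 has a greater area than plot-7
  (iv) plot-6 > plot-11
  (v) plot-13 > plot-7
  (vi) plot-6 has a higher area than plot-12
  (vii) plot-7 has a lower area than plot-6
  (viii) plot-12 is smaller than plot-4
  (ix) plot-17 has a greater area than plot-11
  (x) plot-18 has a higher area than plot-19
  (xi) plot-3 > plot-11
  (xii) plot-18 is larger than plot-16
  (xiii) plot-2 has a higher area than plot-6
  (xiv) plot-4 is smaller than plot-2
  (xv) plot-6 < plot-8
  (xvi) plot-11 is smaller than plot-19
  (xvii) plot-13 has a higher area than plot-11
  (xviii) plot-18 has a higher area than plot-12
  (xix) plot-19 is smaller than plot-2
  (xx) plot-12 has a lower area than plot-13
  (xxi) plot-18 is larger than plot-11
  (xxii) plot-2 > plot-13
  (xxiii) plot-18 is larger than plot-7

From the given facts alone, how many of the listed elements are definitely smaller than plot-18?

5

The elements the relations force below plot-18 are plot-7, plot-16, plot-11, plot-12, plot-19 — no chain reaches any other.
That is 5.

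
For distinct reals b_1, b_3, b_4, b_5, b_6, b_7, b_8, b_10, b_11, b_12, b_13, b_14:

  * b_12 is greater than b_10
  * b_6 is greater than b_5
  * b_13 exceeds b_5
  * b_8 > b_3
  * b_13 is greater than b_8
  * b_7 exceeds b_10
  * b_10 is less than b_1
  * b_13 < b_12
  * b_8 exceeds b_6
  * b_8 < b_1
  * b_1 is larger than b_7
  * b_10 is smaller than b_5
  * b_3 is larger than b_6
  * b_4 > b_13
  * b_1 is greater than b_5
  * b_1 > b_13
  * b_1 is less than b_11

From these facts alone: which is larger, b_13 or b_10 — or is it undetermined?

b_13

Link the given pairs in sequence: b_10 < b_5; b_5 < b_6; b_6 < b_3; b_3 < b_8; b_8 < b_13.
Together: b_10 < b_5 < b_6 < b_3 < b_8 < b_13.
So b_13 is larger.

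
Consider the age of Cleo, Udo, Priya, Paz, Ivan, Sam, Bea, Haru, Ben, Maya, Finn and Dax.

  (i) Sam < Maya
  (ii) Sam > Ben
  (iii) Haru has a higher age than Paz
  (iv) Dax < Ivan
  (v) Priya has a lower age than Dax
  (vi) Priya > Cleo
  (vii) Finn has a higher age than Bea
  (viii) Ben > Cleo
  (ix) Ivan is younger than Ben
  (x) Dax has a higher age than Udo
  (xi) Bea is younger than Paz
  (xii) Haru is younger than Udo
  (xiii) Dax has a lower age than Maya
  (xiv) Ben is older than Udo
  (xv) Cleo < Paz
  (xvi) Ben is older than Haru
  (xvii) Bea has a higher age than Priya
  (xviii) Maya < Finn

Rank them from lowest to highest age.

Cleo < Priya < Bea < Paz < Haru < Udo < Dax < Ivan < Ben < Sam < Maya < Finn

Each adjacent pair is fixed by a given relation: Cleo < Priya; Priya < Bea; Bea < Paz; Paz < Haru; Haru < Udo; Udo < Dax; Dax < Ivan; Ivan < Ben; Ben < Sam; Sam < Maya; Maya < Finn. Chaining them end to end gives the full order.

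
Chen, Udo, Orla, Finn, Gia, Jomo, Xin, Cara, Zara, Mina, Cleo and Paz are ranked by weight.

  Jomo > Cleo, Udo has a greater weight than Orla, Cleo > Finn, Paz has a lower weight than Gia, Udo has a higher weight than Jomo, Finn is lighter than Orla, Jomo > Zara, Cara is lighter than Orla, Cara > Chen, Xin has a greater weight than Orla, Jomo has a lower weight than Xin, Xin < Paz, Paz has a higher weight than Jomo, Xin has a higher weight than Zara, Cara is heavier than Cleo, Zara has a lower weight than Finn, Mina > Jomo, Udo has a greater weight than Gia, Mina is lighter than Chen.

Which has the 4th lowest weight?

Jomo

Piecing the relations together gives one ordering: Zara < Finn < Cleo < Jomo < Mina < Chen < Cara < Orla < Xin < Paz < Gia < Udo.
Counting 4 from the smallest end gives Jomo.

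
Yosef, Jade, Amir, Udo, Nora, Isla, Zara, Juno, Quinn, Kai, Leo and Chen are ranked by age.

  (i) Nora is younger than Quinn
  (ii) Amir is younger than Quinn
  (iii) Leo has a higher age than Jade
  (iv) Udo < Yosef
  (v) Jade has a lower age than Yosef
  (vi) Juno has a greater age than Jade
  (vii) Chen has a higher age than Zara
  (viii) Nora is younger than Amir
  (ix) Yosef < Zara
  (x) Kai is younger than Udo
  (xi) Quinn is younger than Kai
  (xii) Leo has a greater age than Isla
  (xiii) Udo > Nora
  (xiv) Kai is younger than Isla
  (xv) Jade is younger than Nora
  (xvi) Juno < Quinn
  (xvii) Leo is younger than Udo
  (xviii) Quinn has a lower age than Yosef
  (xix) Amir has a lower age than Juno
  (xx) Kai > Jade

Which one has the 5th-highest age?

Chaining the given pairs: Jade < Nora < Amir < Juno < Quinn < Kai < Isla < Leo < Udo < Yosef < Zara < Chen.
The 5th largest is Leo.

Leo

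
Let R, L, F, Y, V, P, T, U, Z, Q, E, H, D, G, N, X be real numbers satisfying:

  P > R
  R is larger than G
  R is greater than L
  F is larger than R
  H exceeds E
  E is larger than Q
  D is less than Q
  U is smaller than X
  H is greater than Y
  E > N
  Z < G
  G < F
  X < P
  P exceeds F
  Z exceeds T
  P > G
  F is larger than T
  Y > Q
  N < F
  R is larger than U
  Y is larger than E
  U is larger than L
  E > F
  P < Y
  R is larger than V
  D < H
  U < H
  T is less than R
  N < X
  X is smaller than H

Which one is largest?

T is not greatest since T < F; L is not greatest since L < U; D is not greatest since D < Q; V is not greatest since V < R; Z is not greatest since Z < G; N is not greatest since N < X; G is not greatest since G < F; Q is not greatest since Q < E; U is not greatest since U < X; X is not greatest since X < P; R is not greatest since R < F; F is not greatest since F < P; E is not greatest since E < H; P is not greatest since P < Y; Y is not greatest since Y < H.
Only H has nothing above it, so H is the largest.

H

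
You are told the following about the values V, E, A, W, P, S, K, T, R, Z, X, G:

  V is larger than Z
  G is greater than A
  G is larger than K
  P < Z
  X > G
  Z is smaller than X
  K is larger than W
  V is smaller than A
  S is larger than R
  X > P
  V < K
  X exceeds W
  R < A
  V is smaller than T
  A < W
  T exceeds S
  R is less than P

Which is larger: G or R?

G

R < P and P < Z give R < Z.
Then Z < V extends the chain to V.
With V < A: R < P < Z < V < A.
Then A < W extends the chain to W.
With W < K: R < P < Z < V < A < W < K.
Then K < G extends the chain to G.
So R < G; G is the larger of the two.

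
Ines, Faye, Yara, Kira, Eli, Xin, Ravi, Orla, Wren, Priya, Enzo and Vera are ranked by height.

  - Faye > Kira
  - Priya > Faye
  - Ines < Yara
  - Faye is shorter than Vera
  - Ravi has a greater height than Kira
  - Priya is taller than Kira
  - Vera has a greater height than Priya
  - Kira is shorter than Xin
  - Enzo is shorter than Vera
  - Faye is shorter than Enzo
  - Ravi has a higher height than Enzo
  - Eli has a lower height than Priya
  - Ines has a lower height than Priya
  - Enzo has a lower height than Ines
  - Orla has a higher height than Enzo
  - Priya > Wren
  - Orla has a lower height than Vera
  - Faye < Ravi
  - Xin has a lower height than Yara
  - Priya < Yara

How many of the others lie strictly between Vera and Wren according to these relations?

The relations place Wren below Vera. An element lies strictly between them when it is forced above Wren and also forced below Vera.
Above Wren: {Priya, Yara}. Below Vera: {Kira, Faye, Enzo, Eli, Orla, Ines, Priya}.
Intersection: {Priya} — 1.

1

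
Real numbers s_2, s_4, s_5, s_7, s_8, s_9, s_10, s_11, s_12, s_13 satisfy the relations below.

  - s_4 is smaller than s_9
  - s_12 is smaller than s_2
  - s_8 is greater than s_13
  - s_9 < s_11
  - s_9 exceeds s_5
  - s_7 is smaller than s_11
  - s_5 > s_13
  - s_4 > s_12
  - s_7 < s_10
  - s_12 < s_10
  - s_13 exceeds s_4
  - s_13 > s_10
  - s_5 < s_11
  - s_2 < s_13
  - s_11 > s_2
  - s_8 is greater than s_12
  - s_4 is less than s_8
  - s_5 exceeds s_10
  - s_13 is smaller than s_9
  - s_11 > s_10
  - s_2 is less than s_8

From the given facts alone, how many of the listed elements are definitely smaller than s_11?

From s_11 the given relations immediately reach s_7, s_2, s_10, s_5, s_9.
From those, s_12, s_4, s_13 — 8 in total.
Nothing else is reachable below s_11; 8 in all.

8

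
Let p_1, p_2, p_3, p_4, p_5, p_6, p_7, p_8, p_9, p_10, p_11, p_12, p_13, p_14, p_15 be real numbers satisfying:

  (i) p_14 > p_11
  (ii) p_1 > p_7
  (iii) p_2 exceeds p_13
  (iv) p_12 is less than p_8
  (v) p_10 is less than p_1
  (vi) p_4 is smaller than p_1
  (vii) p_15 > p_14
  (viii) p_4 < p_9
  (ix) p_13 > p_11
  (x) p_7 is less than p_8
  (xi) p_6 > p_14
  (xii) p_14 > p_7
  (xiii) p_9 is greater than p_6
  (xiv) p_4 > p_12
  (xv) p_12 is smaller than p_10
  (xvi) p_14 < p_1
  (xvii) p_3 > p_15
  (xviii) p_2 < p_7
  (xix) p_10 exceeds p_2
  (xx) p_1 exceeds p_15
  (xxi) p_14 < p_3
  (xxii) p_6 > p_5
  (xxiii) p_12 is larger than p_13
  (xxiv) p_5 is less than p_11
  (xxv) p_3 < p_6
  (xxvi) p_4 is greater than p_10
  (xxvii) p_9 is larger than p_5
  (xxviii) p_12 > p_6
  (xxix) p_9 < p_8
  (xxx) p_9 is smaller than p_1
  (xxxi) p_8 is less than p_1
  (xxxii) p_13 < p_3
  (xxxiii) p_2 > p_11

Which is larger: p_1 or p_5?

The relevant relations are p_5 < p_11; p_11 < p_13; p_13 < p_2; p_2 < p_7; p_7 < p_14; p_14 < p_15; p_15 < p_3; p_3 < p_6; p_6 < p_12; p_12 < p_10; p_10 < p_4; p_4 < p_9; p_9 < p_8; p_8 < p_1.
Chaining these gives p_5 < p_11 < p_13 < p_2 < p_7 < p_14 < p_15 < p_3 < p_6 < p_12 < p_10 < p_4 < p_9 < p_8 < p_1.
So p_5 < p_1; p_1 is the larger of the two.

p_1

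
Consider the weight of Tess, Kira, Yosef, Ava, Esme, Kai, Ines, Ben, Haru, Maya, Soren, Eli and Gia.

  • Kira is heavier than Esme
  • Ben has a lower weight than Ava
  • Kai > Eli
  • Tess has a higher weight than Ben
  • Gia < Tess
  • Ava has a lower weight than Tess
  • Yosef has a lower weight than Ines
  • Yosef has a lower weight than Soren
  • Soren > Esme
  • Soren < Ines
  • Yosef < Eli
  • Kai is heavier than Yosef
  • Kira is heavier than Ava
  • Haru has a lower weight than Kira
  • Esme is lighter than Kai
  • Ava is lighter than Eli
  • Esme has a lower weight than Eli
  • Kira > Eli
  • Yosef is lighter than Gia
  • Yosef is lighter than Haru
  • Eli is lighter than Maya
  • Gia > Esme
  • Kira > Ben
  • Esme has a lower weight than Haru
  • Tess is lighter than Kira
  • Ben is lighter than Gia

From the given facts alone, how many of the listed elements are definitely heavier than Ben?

7

The elements the relations force above Ben are Ava, Eli, Gia, Kai, Tess, Maya, Kira — no chain reaches any other.
That is 7.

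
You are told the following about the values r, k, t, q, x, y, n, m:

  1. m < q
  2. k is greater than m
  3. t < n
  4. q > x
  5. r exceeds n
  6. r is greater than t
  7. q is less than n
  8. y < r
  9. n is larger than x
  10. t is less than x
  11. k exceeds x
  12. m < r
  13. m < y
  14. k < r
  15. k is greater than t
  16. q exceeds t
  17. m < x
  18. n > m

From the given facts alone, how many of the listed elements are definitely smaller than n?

4

From n the given relations immediately reach t, m, x, q.
Nothing else is reachable below n; 4 in all.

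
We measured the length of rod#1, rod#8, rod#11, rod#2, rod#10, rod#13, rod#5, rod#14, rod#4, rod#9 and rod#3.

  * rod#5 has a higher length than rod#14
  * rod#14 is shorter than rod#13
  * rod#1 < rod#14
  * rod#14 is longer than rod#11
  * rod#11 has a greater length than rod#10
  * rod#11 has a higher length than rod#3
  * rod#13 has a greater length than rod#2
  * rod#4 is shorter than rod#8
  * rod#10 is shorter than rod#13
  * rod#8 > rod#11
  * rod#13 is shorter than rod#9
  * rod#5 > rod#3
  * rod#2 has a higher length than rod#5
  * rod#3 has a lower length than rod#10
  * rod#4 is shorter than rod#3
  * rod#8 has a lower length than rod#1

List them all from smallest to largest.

rod#4 < rod#3 < rod#10 < rod#11 < rod#8 < rod#1 < rod#14 < rod#5 < rod#2 < rod#13 < rod#9

Each adjacent pair is fixed by a given relation: rod#4 < rod#3; rod#3 < rod#10; rod#10 < rod#11; rod#11 < rod#8; rod#8 < rod#1; rod#1 < rod#14; rod#14 < rod#5; rod#5 < rod#2; rod#2 < rod#13; rod#13 < rod#9. Chaining them end to end gives the full order.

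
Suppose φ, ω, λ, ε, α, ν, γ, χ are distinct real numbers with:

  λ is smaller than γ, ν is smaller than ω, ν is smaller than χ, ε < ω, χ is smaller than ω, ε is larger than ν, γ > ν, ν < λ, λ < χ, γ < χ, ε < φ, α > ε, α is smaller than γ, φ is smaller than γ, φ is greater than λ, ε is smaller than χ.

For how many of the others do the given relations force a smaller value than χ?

6

Directly below χ: ν, ε, λ, γ.
One step further: φ, α (6 so far).
No other element is forced below χ by the given relations, so the count is 6.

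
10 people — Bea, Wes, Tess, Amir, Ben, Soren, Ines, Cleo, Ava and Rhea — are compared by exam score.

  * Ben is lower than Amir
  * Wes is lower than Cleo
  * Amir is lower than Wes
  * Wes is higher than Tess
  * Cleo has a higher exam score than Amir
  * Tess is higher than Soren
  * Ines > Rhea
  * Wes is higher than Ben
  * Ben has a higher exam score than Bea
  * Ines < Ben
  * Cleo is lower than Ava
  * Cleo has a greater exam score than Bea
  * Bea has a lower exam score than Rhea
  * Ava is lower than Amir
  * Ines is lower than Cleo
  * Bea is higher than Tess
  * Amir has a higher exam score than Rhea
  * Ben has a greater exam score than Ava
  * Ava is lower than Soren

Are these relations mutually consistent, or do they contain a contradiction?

inconsistent

We have Cleo < Ava stated directly, yet also Ava < Soren < Tess < Bea < Rhea < Ines < Ben < Amir < Wes < Cleo by chaining the others — so Ava < Cleo. Contradiction.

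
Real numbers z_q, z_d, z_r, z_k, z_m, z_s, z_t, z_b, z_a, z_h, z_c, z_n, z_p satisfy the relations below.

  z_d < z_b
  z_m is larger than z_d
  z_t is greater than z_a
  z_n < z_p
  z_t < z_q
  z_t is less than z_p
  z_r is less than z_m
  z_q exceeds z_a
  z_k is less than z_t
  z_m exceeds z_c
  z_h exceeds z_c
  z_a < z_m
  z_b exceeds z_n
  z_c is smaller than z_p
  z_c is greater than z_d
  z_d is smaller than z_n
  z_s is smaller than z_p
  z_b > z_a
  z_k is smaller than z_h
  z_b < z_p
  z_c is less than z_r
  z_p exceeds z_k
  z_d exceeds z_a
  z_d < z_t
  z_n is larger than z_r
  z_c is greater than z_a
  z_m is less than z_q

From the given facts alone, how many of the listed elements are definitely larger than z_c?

7

Directly above z_c: z_r, z_m, z_h, z_p.
One step further: z_n, z_q (6 so far).
One step further: z_b (7 so far).
No other element is forced above z_c by the given relations, so the count is 7.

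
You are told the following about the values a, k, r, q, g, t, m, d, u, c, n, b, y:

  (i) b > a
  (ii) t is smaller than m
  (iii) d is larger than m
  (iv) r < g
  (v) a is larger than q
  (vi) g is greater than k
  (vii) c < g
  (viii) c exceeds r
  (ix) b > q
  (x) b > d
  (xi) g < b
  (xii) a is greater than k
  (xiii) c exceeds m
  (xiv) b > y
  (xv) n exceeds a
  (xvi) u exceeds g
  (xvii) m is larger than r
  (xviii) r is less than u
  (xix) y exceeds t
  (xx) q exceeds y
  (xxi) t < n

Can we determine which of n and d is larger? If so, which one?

Following every chain through d: above d we get b; below d we get t, r, m.
n is not reached, and no chain runs the other way from n to d.
So the given relations leave the order of d and n undetermined.

undetermined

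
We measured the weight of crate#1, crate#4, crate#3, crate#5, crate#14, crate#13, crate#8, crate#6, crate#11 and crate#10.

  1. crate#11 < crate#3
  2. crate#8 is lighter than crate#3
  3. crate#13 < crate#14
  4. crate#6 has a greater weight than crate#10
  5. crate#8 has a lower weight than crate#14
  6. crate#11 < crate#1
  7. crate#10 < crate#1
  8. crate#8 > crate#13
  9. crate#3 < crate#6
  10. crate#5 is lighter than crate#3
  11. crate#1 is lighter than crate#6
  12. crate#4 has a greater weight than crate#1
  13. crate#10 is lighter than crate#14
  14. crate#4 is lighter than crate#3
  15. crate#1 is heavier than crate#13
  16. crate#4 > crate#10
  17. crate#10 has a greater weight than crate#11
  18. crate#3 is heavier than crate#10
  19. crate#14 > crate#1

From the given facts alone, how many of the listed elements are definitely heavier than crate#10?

The elements the relations force above crate#10 are crate#1, crate#4, crate#14, crate#3, crate#6 — no chain reaches any other.
That is 5.

5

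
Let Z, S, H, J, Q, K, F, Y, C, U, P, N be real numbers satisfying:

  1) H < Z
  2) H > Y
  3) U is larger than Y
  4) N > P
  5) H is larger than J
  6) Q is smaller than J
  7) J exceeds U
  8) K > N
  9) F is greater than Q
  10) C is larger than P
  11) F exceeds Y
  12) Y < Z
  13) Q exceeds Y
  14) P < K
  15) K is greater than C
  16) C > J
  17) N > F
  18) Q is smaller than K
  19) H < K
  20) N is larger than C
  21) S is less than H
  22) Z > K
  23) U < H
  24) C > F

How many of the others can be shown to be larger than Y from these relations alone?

9

The elements the relations force above Y are Q, U, J, F, C, N, H, K, Z — no chain reaches any other.
That is 9.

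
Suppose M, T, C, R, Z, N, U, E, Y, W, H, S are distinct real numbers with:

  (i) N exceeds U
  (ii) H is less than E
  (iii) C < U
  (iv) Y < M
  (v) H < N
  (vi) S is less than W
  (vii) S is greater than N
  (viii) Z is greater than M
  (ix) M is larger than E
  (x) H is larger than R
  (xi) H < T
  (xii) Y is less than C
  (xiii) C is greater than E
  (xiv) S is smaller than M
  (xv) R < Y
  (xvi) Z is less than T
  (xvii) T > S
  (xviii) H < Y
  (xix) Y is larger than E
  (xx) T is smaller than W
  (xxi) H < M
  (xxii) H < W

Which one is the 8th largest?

Chaining the given pairs: R < H < E < Y < C < U < N < S < M < Z < T < W.
Counting 8 from the largest end gives C.

C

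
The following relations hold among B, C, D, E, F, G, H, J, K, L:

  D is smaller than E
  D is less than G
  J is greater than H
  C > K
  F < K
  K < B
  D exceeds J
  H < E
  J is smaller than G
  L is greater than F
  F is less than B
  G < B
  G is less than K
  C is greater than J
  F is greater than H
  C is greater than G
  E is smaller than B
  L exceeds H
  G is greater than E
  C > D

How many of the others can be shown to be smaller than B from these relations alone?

7

Directly below B: E, G, F, K.
One step further: H, J, D (7 so far).
Nothing else is reachable below B; 7 in all.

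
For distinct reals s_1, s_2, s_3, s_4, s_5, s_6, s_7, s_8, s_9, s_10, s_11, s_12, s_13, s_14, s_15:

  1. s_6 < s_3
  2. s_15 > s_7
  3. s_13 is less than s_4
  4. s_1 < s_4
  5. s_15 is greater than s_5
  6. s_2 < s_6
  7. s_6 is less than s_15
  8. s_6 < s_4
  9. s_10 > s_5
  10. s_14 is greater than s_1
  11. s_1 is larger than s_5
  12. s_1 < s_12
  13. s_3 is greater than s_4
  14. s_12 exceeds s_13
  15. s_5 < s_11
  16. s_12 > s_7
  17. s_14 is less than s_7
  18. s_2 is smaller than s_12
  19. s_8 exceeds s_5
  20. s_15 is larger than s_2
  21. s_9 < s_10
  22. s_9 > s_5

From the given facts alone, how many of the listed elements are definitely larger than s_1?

From s_1 the given relations immediately reach s_4, s_14, s_12.
From those, s_3, s_7 — 5 in total.
From those, s_15 — 6 in total.
Nothing else is reachable above s_1; 6 in all.

6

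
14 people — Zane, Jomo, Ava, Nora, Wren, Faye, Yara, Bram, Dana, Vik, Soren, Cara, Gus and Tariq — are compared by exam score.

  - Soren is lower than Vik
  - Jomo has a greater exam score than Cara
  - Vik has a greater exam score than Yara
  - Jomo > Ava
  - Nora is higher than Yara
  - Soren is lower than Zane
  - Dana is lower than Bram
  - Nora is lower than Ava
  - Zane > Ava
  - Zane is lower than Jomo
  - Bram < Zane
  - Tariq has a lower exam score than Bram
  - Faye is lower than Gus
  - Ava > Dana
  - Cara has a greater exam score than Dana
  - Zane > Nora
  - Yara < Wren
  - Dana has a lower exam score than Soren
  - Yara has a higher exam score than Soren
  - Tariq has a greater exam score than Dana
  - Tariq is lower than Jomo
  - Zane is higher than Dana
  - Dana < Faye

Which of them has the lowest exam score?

Dana

Soren is not least since Dana < Soren; Cara is not least since Dana < Cara; Tariq is not least since Dana < Tariq; Yara is not least since Soren < Yara; Faye is not least since Dana < Faye; Bram is not least since Tariq < Bram; Wren is not least since Yara < Wren; Vik is not least since Yara < Vik; Nora is not least since Yara < Nora; Ava is not least since Nora < Ava; Zane is not least since Nora < Zane; Jomo is not least since Ava < Jomo; Gus is not least since Faye < Gus.
Only Dana has nothing below it, so Dana is the lowest exam score.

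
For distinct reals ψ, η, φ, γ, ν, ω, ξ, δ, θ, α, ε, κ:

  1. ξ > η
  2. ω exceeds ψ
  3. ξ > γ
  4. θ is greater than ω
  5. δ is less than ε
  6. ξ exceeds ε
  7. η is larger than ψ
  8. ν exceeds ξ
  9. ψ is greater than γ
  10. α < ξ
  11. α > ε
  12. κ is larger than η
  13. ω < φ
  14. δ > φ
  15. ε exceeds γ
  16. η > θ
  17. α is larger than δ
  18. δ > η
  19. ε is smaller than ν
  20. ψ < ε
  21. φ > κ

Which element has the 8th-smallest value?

δ

The consecutive relations fix a unique order: γ < ψ < ω < θ < η < κ < φ < δ < ε < α < ξ < ν.
Counting 8 from the smallest end gives δ.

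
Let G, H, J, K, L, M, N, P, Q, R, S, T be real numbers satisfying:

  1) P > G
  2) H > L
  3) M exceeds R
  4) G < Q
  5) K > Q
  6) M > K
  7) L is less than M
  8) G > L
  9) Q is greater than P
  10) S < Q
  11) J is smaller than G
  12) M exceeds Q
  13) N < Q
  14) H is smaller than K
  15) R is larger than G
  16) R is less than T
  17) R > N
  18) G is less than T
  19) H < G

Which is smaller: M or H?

The relevant relations are H < G; G < P; P < Q; Q < K; K < M.
Chaining these gives H < G < P < Q < K < M.
So H < M; H is the smaller of the two.

H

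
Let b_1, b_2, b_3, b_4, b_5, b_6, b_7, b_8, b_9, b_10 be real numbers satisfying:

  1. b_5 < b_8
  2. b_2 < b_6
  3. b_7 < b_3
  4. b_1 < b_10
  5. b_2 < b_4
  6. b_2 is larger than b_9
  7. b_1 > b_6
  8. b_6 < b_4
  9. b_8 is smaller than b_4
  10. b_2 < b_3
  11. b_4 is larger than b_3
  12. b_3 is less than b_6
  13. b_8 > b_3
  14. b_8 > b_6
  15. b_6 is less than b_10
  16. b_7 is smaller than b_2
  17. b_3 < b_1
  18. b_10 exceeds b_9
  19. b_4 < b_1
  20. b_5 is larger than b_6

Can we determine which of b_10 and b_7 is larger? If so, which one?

Chaining the given relations: b_7 < b_2 < b_3 < b_6 < b_8 < b_4 < b_1 < b_10.
So b_10 is larger.

b_10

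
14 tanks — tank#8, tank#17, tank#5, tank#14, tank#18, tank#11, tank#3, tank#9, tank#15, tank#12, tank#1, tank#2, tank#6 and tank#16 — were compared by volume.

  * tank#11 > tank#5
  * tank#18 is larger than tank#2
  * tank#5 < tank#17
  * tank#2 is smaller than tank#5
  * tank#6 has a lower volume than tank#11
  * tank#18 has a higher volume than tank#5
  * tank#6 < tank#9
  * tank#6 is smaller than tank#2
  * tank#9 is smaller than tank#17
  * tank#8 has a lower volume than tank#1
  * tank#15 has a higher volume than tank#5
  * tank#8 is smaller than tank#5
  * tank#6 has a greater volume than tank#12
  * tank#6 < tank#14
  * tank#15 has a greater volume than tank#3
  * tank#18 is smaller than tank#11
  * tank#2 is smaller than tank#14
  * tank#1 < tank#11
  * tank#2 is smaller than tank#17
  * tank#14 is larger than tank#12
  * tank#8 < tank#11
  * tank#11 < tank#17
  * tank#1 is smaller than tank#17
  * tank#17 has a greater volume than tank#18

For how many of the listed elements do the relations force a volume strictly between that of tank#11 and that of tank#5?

1

Chaining upward from tank#5 reaches: tank#18, tank#15, tank#17.
Chaining downward from tank#11 reaches: tank#12, tank#8, tank#6, tank#2, tank#1, tank#18.
Strictly between tank#5 and tank#11 are those in both lists: tank#18 — 1 element.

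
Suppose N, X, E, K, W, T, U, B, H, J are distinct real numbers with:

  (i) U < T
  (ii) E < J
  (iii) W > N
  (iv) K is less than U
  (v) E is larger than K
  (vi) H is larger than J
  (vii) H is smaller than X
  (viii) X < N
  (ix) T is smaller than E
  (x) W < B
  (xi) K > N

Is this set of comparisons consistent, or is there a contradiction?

inconsistent

Chaining the given relations yields K < U < T < E < J < H < X < N, so K < N. But one relation states N < K. These cannot both hold.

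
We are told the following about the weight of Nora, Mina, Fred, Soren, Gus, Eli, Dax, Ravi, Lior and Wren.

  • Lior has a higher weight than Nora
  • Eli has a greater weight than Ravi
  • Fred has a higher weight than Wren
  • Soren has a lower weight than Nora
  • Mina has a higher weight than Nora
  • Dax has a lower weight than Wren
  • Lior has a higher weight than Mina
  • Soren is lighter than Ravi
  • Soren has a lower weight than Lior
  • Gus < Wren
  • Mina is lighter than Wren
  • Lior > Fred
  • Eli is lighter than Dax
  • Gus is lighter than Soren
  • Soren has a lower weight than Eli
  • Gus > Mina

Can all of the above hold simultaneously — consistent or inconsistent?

inconsistent

We have Soren < Nora stated directly, yet also Nora < Mina < Gus < Soren by chaining the others — so Nora < Soren. Contradiction.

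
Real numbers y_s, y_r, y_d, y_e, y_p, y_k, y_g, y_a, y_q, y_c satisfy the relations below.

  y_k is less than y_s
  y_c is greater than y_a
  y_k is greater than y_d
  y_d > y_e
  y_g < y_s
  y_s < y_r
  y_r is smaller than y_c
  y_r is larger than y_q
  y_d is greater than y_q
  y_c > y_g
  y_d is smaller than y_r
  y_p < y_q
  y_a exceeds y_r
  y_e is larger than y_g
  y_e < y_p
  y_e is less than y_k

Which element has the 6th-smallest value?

The consecutive relations fix a unique order: y_g < y_e < y_p < y_q < y_d < y_k < y_s < y_r < y_a < y_c.
Counting 6 from the smallest end gives y_k.

y_k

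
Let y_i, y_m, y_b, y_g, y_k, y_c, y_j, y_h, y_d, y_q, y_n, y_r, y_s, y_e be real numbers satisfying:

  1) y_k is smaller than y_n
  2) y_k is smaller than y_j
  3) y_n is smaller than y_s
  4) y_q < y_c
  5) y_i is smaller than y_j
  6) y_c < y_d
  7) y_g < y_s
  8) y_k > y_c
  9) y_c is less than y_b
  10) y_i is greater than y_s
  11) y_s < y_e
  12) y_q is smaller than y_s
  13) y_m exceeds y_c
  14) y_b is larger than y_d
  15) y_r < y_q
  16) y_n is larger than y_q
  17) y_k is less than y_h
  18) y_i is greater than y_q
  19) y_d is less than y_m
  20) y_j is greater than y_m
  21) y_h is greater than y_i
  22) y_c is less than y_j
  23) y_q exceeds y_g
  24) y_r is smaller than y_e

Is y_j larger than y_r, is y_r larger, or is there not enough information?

y_r < y_q < y_c < y_k < y_n < y_s < y_i < y_j, by transitivity through y_q, y_c, y_k, y_n, y_s, y_i.
So y_j is larger.

y_j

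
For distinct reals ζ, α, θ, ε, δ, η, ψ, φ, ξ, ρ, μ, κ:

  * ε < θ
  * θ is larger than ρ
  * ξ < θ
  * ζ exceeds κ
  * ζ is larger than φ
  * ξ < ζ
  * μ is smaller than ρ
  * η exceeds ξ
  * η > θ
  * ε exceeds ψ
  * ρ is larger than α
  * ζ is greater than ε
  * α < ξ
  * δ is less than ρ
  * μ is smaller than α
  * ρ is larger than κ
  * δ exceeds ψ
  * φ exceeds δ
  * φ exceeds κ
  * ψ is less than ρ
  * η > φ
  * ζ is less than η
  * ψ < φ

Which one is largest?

μ is not greatest since μ < α; κ is not greatest since κ < φ; ψ is not greatest since ψ < ε; α is not greatest since α < ξ; δ is not greatest since δ < ρ; ε is not greatest since ε < θ; φ is not greatest since φ < η; ξ is not greatest since ξ < θ; ζ is not greatest since ζ < η; ρ is not greatest since ρ < θ; θ is not greatest since θ < η.
Only η has nothing above it, so η is the largest.

η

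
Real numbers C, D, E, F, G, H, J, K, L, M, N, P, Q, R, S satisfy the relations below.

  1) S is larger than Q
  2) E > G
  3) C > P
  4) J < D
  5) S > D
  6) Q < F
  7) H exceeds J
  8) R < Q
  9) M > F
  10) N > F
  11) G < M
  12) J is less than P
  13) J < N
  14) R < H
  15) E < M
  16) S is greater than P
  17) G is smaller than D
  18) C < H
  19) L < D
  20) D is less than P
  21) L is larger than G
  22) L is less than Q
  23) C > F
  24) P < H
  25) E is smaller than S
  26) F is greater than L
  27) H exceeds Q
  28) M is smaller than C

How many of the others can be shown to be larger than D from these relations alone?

4

The elements the relations force above D are P, C, S, H — no chain reaches any other.
That is 4.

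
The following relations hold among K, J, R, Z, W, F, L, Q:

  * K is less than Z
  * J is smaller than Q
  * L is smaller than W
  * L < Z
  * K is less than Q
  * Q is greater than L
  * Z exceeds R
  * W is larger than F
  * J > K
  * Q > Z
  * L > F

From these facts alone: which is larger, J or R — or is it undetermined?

Following every chain through J: above J we get Q; below J we get K.
R is not reached, and no chain runs the other way from R to J.
So the given relations leave the order of J and R undetermined.

undetermined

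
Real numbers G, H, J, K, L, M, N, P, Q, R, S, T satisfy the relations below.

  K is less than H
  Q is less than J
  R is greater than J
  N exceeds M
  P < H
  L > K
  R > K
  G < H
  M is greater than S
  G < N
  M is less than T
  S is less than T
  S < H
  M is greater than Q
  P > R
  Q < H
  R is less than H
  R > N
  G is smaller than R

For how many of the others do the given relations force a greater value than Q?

7

Directly above Q: M, J, H.
One step further: N, R, T (6 so far).
One step further: P (7 so far).
Nothing else is reachable above Q; 7 in all.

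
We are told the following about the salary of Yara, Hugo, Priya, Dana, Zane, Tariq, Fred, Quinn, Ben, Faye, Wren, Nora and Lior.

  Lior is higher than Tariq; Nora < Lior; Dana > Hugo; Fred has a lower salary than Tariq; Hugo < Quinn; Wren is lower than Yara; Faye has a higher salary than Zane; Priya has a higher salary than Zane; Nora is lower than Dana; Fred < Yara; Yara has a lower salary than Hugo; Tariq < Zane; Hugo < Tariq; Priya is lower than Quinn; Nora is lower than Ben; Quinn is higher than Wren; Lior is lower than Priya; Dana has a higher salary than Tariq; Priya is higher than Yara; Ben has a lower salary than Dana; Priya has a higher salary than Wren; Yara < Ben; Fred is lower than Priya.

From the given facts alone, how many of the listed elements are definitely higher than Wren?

10

From Wren the given relations immediately reach Yara, Priya, Quinn.
From those, Hugo, Ben — 5 in total.
From those, Tariq, Dana — 7 in total.
From those, Zane, Lior — 9 in total.
From those, Faye — 10 in total.
No other element is forced above Wren by the given relations, so the count is 10.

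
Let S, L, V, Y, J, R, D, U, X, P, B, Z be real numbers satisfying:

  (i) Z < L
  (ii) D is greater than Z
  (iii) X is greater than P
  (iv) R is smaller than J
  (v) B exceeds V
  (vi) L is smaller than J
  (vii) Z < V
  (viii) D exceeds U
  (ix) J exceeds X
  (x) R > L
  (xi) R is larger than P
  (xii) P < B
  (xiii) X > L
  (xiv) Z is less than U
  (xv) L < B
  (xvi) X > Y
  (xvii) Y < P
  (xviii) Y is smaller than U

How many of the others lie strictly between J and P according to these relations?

2

The relations place P below J. An element lies strictly between them when it is forced above P and also forced below J.
Above P: {R, B, X}. Below J: {Y, Z, L, R, X}.
Intersection: {R, X} — 2.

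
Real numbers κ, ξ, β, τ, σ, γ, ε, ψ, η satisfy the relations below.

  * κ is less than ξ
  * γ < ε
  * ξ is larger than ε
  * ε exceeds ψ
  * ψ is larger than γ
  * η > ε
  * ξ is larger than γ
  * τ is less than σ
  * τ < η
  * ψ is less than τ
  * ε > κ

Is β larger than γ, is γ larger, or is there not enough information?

Following every chain through γ: above γ we get ψ, ε, τ, σ, η, ξ.
β is not reached, and no chain runs the other way from β to γ.
So the given relations leave the order of γ and β undetermined.

undetermined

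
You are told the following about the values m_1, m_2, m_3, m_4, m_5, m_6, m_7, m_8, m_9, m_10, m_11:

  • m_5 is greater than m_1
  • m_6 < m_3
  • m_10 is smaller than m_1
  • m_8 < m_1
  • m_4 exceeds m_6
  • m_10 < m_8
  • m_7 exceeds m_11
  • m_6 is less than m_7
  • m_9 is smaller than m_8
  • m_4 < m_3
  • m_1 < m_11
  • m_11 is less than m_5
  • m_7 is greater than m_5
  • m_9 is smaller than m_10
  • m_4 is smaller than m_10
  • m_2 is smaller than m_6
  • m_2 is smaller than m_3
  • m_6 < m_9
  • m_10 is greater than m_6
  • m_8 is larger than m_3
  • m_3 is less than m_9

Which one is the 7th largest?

The consecutive relations fix a unique order: m_2 < m_6 < m_4 < m_3 < m_9 < m_10 < m_8 < m_1 < m_11 < m_5 < m_7.
Counting 7 from the largest end gives m_9.

m_9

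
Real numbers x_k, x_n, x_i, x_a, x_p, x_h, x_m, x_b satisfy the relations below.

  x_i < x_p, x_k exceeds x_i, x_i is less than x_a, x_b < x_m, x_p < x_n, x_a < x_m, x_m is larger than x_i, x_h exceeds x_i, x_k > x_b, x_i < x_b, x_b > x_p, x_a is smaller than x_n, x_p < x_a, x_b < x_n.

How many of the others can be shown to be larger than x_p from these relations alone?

5

The elements the relations force above x_p are x_a, x_b, x_m, x_n, x_k — no chain reaches any other.
That is 5.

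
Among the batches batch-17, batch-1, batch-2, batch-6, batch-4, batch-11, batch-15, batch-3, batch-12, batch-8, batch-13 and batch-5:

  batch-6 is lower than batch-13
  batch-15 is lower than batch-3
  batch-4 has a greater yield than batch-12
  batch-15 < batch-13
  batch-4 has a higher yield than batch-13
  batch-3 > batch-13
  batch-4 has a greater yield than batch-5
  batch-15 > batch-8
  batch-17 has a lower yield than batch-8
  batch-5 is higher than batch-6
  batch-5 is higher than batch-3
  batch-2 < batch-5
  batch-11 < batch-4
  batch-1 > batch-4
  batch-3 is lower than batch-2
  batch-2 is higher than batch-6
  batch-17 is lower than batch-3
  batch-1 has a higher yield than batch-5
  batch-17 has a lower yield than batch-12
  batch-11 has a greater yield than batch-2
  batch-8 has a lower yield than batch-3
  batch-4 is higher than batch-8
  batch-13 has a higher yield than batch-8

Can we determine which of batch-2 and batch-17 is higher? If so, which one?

batch-2

batch-17 < batch-8 < batch-15 < batch-13 < batch-3 < batch-2, by transitivity through batch-8, batch-15, batch-13, batch-3.
So batch-2 is higher.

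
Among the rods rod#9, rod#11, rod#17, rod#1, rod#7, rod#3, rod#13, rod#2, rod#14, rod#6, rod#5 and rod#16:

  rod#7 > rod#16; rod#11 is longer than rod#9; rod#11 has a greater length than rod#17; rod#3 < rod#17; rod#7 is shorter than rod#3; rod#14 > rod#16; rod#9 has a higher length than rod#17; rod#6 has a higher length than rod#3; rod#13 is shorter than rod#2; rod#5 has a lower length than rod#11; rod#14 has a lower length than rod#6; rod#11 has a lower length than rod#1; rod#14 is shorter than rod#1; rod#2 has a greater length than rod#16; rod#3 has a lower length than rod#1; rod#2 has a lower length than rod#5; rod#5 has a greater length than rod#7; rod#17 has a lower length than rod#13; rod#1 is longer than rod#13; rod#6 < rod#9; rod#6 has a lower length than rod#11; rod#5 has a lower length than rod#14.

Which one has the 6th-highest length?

The consecutive relations fix a unique order: rod#16 < rod#7 < rod#3 < rod#17 < rod#13 < rod#2 < rod#5 < rod#14 < rod#6 < rod#9 < rod#11 < rod#1.
Counting 6 from the largest end gives rod#5.

rod#5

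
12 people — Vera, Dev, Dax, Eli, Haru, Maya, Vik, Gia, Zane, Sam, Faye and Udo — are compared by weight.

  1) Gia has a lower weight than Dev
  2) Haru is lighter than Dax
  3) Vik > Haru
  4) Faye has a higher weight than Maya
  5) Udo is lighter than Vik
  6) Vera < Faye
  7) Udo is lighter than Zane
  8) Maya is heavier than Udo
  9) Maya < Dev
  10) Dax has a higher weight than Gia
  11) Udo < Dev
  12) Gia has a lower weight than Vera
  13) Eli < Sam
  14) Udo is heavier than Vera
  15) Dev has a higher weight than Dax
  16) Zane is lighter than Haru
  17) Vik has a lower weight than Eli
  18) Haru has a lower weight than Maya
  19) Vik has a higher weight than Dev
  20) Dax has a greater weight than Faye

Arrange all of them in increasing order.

Each adjacent pair is fixed by a given relation: Gia < Vera; Vera < Udo; Udo < Zane; Zane < Haru; Haru < Maya; Maya < Faye; Faye < Dax; Dax < Dev; Dev < Vik; Vik < Eli; Eli < Sam. Chaining them end to end gives the full order.

Gia < Vera < Udo < Zane < Haru < Maya < Faye < Dax < Dev < Vik < Eli < Sam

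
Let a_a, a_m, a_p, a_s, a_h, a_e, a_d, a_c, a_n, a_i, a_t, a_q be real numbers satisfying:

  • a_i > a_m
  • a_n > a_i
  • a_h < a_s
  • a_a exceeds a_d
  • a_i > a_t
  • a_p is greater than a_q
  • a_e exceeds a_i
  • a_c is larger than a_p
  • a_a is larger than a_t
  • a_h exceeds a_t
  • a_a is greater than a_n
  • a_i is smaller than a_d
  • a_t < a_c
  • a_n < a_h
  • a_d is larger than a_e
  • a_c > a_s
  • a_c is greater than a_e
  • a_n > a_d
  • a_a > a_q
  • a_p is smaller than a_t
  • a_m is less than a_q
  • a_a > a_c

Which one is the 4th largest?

The consecutive relations fix a unique order: a_m < a_q < a_p < a_t < a_i < a_e < a_d < a_n < a_h < a_s < a_c < a_a.
The 4th largest is a_h.

a_h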